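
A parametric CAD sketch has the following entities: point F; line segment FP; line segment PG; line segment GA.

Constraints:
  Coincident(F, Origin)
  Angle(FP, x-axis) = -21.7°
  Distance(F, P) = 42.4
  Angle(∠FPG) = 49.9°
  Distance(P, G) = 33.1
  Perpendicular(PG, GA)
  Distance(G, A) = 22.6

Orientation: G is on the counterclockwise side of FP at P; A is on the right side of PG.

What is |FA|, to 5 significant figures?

55.336

F is at the origin; FP runs at -21.7° with length 42.4, so P = 42.4·(cos -21.7°, sin -21.7°) = (39.395, -15.677). ∠FPG = 49.9°, so PG runs at -21.7° + (180° − 49.9°) = 108.40° from the x-axis; with |PG| = 33.1, G = P + 33.1·(cos 108.40°, sin 108.40°) = (28.947, 15.731). The perpendicularity gives GA at right angles to PG; with |GA| = 22.6 on the right of PG, A = G + 22.6·(0.94888, 0.31565) = (50.392, 22.864). Then |FA| = |A − F| = 55.336.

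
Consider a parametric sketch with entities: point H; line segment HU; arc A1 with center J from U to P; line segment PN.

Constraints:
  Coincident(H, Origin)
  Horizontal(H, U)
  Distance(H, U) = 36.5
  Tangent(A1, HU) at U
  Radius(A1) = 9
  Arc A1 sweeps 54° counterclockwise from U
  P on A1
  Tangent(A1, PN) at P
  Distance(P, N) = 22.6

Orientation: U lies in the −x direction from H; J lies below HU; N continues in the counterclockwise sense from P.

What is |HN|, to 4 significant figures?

61.16

H is at the origin; H and U share the same y with |HU| = 36.5 and U on the −x side, so U = (-36.50, 0.000). A1 meets HU tangentially, so JU is at right angles to HU, so J = U + (0, -9) = (-36.50, -9.000). On A1, U sits at bearing 90° from J; a 54° counterclockwise sweep puts P at bearing 144°, so P = J + 9.0·(cos 144°, sin 144°) = (-43.78, -3.710). The tangent condition forces JP to be normal to PN, so PN runs along (−sin 144°, cos 144°); with |PN| = 22.6, N = (-57.07, -21.99). Then |HN| = |N − H| = 61.16.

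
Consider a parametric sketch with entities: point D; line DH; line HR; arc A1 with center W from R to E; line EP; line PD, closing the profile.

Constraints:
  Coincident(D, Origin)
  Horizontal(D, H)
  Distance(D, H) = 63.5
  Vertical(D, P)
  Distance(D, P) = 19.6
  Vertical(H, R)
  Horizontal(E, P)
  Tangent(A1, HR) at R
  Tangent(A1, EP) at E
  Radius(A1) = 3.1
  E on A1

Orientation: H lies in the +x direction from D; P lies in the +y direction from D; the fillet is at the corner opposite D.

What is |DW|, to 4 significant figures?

62.61

D is at the origin; DH is horizontal with |DH| = 63.5 and H on the +x side, so H = (63.50, 0.000). D and P share the same x with |DP| = 19.6 and P on the +y side, so P = (0.000, 19.60). The virtual corner opposite D is at (63.50, 19.60). Tangency of A1 to HR means the radius WR is perpendicular to HR and tangency of A1 to EP means the radius WE is perpendicular to EP, with radius 3.1, so the center W sits 3.1 in from both sides at W = (60.40, 16.50). Then |DW| = |W − D| = 62.61.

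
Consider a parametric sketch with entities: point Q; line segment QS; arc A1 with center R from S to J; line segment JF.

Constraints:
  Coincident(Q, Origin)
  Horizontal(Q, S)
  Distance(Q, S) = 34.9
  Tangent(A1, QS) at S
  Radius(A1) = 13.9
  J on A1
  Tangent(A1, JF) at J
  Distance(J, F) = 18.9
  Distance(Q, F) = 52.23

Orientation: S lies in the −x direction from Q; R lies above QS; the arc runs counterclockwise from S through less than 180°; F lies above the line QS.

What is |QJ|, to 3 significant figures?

33.4

Q is at the origin; Q and S share the same y with |QS| = 34.9 and S on the −x side, so S = (-34.9, 0.00). The tangent condition forces RS to be normal to QS, so R = S + (0, 13.9) = (-34.9, 13.9). Since RJ ⟂ JF (tangency), |RF| = √(13.9² + 18.9²) = 23.5 regardless of where J sits on A1. So F lies on both circle(Q, 52.23) and circle(R, 23.5); the above-QS intersection is F = (-36.6, 37.3). J is the foot of the tangent from F: J = (-24.3, 22.9).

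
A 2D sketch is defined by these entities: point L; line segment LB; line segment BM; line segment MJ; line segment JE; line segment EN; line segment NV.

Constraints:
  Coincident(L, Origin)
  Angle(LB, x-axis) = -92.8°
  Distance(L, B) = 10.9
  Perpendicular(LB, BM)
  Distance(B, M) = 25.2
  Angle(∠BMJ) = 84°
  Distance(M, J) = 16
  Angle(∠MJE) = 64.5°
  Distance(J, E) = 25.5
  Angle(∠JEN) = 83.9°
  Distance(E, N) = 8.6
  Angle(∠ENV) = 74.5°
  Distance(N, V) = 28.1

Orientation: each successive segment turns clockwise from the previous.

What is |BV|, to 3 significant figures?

30.1

L is at the origin; LB runs at -92.8° with length 10.9, so B = (-0.532, -10.9). LB ⟂ BM, so BM runs at 177°; with |BM| = 25.2, M = (-25.7, -9.66). ∠BMJ = 84.0° gives MJ at 81.2° from the x-axis; with |MJ| = 16.0, J = (-23.3, 6.16). ∠MJE = 64.5° gives JE at -34.3° from the x-axis; with |JE| = 25.5, E = (-2.19, -8.21). ∠JEN = 83.9° gives EN at -130° from the x-axis; with |EN| = 8.6, N = (-7.76, -14.8). ∠ENV = 74.5° gives NV at 124° from the x-axis; with |NV| = 28.1, V = (-23.5, 8.51). Then |BV| = |V − B| = 30.1.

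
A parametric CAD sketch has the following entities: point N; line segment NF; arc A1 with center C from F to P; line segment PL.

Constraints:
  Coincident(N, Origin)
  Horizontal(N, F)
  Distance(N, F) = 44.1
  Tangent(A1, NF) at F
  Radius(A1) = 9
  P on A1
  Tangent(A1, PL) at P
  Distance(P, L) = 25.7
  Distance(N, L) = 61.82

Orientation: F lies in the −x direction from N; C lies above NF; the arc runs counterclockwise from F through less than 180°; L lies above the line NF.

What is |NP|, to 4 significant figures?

39.14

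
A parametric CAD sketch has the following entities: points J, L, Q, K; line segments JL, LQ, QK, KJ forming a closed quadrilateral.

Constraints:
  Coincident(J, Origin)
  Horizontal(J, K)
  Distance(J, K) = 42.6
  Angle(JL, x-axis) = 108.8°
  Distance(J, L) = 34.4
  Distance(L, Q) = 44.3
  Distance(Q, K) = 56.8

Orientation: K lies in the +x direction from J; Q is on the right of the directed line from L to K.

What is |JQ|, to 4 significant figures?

17.47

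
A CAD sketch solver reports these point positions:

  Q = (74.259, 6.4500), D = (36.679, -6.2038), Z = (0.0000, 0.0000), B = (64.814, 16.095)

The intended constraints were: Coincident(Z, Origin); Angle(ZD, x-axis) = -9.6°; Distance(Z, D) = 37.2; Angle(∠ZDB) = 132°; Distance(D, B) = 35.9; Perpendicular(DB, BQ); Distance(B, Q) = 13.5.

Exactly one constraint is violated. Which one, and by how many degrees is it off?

Perpendicular(DB, BQ) — off by 6.00°.

Z = (0.00, 0.00) ✓; ZD at -9.600° ✓; |ZD| = 37.20 ✓; ∠ZDB = 132.0° ✓; |DB| = 35.90 ✓; ∠(DB, BQ) = 84.00° ✗; |BQ| = 13.50 ✓.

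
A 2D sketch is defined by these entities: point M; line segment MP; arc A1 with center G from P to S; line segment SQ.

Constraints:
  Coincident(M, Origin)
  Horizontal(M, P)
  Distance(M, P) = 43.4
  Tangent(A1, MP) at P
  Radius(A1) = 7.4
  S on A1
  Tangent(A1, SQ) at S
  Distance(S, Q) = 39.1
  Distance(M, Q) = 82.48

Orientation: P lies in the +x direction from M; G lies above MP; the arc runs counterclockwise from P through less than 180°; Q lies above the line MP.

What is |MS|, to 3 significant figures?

48.3

M is at the origin; MP is horizontal with |MP| = 43.4 and P on the +x side, so P = (43.4, 0.00). The tangent condition forces GP to be normal to MP, so G = P + (0, 7.4) = (43.4, 7.40). Since GS ⟂ SQ (tangency), |GQ| = √(7.4² + 39.1²) = 39.8 regardless of where S sits on A1. So Q lies on both circle(M, 82.48) and circle(G, 39.8); the above-MP intersection is Q = (77.8, 27.4). S is the foot of the tangent from Q: S = (48.2, 1.81).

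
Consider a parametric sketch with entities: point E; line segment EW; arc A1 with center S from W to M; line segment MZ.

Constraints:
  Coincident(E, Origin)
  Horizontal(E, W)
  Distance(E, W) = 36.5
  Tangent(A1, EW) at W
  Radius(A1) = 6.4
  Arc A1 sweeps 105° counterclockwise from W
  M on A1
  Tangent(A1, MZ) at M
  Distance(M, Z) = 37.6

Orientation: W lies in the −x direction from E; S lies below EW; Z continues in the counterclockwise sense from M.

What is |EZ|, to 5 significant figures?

55.271

E is at the origin; E and W share the same y with |EW| = 36.5 and W on the −x side, so W = (-36.500, 0.0000). Since A1 is tangent to EW there, SW ⟂ EW, so S = W + (0, -6.4) = (-36.500, -6.4000). On A1, W sits at bearing 90° from S; a 105° counterclockwise sweep puts M at bearing 195°, so M = S + 6.4·(cos 195°, sin 195°) = (-42.682, -8.0564). Since A1 is tangent to MZ there, SM ⟂ MZ, so MZ runs along (−sin 195°, cos 195°); with |MZ| = 37.6, Z = (-32.950, -44.375). Then |EZ| = |Z − E| = 55.271.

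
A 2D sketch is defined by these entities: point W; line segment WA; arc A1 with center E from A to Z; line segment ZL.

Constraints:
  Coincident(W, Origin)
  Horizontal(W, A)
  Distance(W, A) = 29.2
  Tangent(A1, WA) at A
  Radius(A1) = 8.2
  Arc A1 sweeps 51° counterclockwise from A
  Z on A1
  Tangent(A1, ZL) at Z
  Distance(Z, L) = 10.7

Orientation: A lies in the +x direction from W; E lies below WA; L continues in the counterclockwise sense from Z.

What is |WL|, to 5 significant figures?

19.696

On A1, A sits at bearing 90° from E; a 51° counterclockwise sweep puts Z at bearing 141°, so Z = E + 8.2·(cos 141°, sin 141°) = (22.827, -3.0396). Since A1 is tangent to ZL there, EZ ⟂ ZL, so ZL runs along (−sin 141°, cos 141°); with |ZL| = 10.7, L = (16.094, -11.355). Then |WL| = |L − W| = 19.696.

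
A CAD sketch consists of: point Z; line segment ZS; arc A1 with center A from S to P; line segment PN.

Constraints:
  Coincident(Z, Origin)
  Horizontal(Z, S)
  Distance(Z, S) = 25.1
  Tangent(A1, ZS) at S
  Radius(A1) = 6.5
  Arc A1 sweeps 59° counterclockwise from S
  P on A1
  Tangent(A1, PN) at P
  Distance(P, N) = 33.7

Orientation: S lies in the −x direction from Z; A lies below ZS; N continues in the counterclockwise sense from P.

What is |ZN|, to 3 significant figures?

57.7

Z is at the origin; ZS is horizontal with |ZS| = 25.1 and S on the −x side, so S = (-25.1, 0.00). A1 meets ZS tangentially, so AS is at right angles to ZS, so A = S + (0, -6.5) = (-25.1, -6.50). On A1, S sits at bearing 90° from A; a 59° counterclockwise sweep puts P at bearing 149°, so P = A + 6.5·(cos 149°, sin 149°) = (-30.7, -3.15). Tangency of A1 to PN means the radius AP is perpendicular to PN, so PN runs along (−sin 149°, cos 149°); with |PN| = 33.7, N = (-48.0, -32.0). Then |ZN| = |N − Z| = 57.7.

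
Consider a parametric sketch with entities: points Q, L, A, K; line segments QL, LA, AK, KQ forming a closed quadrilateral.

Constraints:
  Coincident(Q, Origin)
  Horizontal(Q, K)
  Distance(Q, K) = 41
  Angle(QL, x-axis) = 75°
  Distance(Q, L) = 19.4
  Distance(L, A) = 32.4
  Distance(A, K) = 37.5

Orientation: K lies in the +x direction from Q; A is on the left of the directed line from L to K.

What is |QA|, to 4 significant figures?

48.60

Checks: QL at 75.00° ✓; |LA| = 32.40 ✓; |AK| = 37.50 ✓.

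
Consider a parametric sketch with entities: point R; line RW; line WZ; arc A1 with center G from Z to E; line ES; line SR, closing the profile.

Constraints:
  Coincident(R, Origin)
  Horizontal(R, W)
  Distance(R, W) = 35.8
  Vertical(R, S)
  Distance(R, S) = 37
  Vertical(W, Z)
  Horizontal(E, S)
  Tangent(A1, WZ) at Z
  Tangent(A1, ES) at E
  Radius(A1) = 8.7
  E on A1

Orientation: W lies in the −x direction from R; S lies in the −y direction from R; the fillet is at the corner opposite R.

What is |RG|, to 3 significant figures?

39.2

R is at the origin; RW is horizontal with |RW| = 35.8 and W on the −x side, so W = (-35.8, 0.00). RS is vertical with |RS| = 37.0 and S on the −y side, so S = (0.00, -37.0). The virtual corner opposite R is at (-35.8, -37.0). A1 meets WZ tangentially, so GZ is at right angles to WZ and tangency of A1 to ES means the radius GE is perpendicular to ES, with radius 8.7, so the center G sits 8.7 in from both sides at G = (-27.1, -28.3). Then |RG| = |G − R| = 39.2.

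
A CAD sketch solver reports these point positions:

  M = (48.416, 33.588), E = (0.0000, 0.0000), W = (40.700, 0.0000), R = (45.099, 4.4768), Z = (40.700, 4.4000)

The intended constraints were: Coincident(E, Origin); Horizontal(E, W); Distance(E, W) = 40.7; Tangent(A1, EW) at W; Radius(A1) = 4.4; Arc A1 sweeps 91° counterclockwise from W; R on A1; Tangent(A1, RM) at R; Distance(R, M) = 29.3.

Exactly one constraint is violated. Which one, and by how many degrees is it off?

Tangent(A1, RM) at R — off by 7.50°.

E = (0.00, 0.00) ✓; E.y = 0.00, W.y = 0.00 ✓; |EW| = 40.70 ✓; ∠(ZW, WE) = 90.00° ✓; |ZW| = 4.400 ✓; bearing(Z→R) − bearing(Z→W) = 91.00° ✓; |ZR| = 4.400 ✓; ∠(ZR, RM) = 97.50° ✗; |RM| = 29.30 ✓.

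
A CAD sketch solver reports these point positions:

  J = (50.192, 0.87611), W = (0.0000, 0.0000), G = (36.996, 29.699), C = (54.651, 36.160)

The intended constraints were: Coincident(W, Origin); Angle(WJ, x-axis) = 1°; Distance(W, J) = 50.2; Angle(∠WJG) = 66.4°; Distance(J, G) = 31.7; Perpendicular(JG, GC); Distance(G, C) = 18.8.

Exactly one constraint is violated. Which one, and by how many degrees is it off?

Perpendicular(JG, GC) — off by 4.50°.

W = (0.00, 0.00) ✓; WJ at 1.000° ✓; |WJ| = 50.20 ✓; ∠WJG = 66.40° ✓; |JG| = 31.70 ✓; ∠(JG, GC) = 94.50° ✗; |GC| = 18.80 ✓.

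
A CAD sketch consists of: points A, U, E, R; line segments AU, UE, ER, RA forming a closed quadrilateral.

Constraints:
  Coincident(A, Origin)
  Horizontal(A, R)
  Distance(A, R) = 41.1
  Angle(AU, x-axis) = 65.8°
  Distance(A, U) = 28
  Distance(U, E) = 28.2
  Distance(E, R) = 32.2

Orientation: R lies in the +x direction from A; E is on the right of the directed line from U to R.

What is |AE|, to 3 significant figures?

9.36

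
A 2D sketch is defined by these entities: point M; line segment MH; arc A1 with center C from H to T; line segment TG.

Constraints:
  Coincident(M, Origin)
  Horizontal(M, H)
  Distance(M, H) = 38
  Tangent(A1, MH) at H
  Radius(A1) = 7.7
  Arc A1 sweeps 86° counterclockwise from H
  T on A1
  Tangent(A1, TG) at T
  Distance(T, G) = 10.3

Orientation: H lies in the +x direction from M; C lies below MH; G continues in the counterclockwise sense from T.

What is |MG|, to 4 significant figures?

34.35

On A1, H sits at bearing 90° from C; an 86° counterclockwise sweep puts T at bearing 176°, so T = C + 7.7·(cos 176°, sin 176°) = (30.32, -7.163). Tangency of A1 to TG means the radius CT is perpendicular to TG, so TG runs along (−sin 176°, cos 176°); with |TG| = 10.3, G = (29.60, -17.44). Then |MG| = |G − M| = 34.35.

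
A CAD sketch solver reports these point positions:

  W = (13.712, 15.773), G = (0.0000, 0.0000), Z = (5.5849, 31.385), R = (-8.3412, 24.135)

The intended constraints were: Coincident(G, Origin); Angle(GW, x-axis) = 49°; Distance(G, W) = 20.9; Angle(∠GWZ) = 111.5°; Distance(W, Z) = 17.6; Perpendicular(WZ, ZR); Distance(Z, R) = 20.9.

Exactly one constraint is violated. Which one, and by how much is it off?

Distance(Z, R) = 20.9 — off by 5.20.

G = (0.00, 0.00) ✓; GW at 49.00° ✓; |GW| = 20.90 ✓; ∠GWZ = 111.5° ✓; |WZ| = 17.60 ✓; ∠(WZ, ZR) = 90.00° ✓; |ZR| = 15.70 ✗.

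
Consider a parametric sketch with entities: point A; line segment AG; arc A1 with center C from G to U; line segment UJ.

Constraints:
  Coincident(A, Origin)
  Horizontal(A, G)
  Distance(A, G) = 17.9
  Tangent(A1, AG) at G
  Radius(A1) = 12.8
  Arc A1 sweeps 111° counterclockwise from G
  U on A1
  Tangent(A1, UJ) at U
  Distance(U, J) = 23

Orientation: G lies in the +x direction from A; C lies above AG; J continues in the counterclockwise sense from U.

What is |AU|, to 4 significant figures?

34.54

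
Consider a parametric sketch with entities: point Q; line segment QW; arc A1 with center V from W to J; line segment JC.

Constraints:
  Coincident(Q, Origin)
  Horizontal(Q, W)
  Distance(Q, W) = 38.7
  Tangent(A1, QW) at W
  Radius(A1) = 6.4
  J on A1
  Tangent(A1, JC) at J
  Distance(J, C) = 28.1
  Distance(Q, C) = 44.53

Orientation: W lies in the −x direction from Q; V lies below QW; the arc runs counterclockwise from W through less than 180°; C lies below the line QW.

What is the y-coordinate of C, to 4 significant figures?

-33.61

Checks: Q = (0.00, 0.00) ✓; |VJ| = 6.400 ✓; ∠(VJ, JC) = 90.00° ✓; |JC| = 28.10 ✓; |QC| = 44.53 ✓.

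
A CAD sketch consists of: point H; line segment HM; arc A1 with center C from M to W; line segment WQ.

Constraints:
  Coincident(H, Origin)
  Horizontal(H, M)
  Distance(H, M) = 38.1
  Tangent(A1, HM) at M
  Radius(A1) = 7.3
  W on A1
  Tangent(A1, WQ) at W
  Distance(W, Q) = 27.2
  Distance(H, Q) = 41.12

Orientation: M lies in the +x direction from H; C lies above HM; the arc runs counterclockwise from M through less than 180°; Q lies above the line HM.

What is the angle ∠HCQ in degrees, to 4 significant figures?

73.87°

H is at the origin; HM is horizontal with |HM| = 38.1 and M on the +x side, so M = (38.10, 0.000). A1 meets HM tangentially, so CM is at right angles to HM, so C = M + (0, 7.3) = (38.10, 7.300). Since CW ⟂ WQ (tangency), |CQ| = √(7.3² + 27.2²) = 28.16 regardless of where W sits on A1. So Q lies on both circle(H, 41.12) and circle(C, 28.16); the above-HM intersection is Q = (25.32, 32.40). W is the foot of the tangent from Q: W = (43.52, 12.18).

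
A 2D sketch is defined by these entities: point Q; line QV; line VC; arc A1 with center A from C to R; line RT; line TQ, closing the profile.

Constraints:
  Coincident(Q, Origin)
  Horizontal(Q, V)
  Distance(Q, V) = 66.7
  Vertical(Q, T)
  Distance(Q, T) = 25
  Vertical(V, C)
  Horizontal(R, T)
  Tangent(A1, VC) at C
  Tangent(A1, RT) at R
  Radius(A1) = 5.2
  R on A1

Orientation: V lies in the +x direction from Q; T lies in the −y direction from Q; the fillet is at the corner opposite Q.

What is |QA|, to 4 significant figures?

64.61

QT is vertical with |QT| = 25.0 and T on the −y side, so T = (0.000, -25.00). The virtual corner opposite Q is at (66.70, -25.00). Since A1 is tangent to VC there, AC ⟂ VC and the tangent condition forces AR to be normal to RT, with radius 5.2, so the center A sits 5.2 in from both sides at A = (61.50, -19.80). Then |QA| = |A − Q| = 64.61.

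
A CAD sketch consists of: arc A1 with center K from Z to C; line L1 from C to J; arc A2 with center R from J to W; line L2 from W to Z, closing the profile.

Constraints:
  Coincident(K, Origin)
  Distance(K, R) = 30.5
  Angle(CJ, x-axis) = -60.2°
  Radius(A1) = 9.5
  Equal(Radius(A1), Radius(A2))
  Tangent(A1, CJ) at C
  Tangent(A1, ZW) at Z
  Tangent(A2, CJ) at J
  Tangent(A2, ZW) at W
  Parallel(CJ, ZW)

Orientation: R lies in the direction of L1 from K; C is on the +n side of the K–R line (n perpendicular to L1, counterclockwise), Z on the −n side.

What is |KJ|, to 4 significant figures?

31.95

The slot axis is L1's direction at -60.2°, so u = (cos -60.2°, sin -60.2°) = (0.4970, -0.8678) and n = (−sin -60.2°, cos -60.2°) = (0.8678, 0.4970). K is at the origin and R lies 30.5 along u from K, so R = 30.5·u = (15.16, -26.47). Tangency of A1 to both parallel lines with radius 9.5 puts C and Z at K ± 9.5·n: C = (8.244, 4.721), Z = (-8.244, -4.721). Equal radii place J and W the same way about R: J = R + 9.5·n = (23.40, -21.75), W = R − 9.5·n = (6.914, -31.19). Then |KJ| = |J − K| = 31.95.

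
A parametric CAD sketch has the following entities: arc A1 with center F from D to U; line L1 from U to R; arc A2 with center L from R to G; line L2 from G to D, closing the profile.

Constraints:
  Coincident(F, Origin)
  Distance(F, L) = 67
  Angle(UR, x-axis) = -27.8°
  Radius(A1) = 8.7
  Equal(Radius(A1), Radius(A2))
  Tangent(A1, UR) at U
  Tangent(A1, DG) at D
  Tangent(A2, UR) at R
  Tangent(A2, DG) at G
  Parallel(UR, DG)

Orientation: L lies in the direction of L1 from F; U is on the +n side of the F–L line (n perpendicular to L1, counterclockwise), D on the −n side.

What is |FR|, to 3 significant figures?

67.6

The slot axis is L1's direction at -27.8°, so u = (cos -27.8°, sin -27.8°) = (0.885, -0.466) and n = (−sin -27.8°, cos -27.8°) = (0.466, 0.885). F is at the origin and L lies 67.0 along u from F, so L = 67.0·u = (59.3, -31.2). Tangency of A1 to both parallel lines with radius 8.7 puts U and D at F ± 8.7·n: U = (4.06, 7.70), D = (-4.06, -7.70). Equal radii place R and G the same way about L: R = L + 8.7·n = (63.3, -23.6), G = L − 8.7·n = (55.2, -38.9). Then |FR| = |R − F| = 67.6.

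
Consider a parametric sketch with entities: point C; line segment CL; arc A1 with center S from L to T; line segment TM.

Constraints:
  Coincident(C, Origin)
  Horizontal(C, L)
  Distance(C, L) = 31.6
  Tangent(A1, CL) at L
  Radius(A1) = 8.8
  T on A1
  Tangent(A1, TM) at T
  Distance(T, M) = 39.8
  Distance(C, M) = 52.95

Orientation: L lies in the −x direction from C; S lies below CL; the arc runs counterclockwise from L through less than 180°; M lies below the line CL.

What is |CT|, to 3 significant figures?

41.5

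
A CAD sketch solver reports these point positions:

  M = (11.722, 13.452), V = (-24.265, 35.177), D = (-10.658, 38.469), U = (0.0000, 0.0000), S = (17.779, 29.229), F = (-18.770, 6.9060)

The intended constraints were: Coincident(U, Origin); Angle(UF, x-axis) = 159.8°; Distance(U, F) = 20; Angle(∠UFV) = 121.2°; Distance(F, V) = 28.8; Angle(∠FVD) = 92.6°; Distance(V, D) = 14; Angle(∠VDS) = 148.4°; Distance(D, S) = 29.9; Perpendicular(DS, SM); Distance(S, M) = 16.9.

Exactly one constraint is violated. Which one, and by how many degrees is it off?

Perpendicular(DS, SM) — off by 3.00°.

U = (0.00, 0.00) ✓; UF at 159.8° ✓; |UF| = 20.00 ✓; ∠UFV = 121.2° ✓; |FV| = 28.80 ✓; ∠FVD = 92.60° ✓; |VD| = 14.00 ✓; ∠VDS = 148.4° ✓; |DS| = 29.90 ✓; ∠(DS, SM) = 93.00° ✗; |SM| = 16.90 ✓.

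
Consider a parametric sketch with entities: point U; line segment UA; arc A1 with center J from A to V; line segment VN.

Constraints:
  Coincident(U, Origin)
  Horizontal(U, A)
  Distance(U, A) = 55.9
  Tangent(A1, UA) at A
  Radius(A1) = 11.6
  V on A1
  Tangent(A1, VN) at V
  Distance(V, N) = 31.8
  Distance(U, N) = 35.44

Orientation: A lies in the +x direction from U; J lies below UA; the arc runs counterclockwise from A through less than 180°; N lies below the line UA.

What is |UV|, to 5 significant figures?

47.986

Checks: |JV| = 11.60 ✓; ∠(JV, VN) = 90.00° ✓; |VN| = 31.80 ✓; |UN| = 35.44 ✓.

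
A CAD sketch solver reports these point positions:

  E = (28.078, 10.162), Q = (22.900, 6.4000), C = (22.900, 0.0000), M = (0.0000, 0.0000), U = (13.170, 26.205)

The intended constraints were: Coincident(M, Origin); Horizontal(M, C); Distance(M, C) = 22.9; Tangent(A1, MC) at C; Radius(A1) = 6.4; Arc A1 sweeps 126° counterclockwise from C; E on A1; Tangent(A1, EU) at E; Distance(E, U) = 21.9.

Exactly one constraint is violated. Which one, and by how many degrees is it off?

Tangent(A1, EU) at E — off by 6.90°.

M = (0.00, 0.00) ✓; M.y = 0.00, C.y = 0.00 ✓; |MC| = 22.90 ✓; ∠(QC, CM) = 90.00° ✓; |QC| = 6.400 ✓; bearing(Q→E) − bearing(Q→C) = 126.0° ✓; |QE| = 6.400 ✓; ∠(QE, EU) = 83.10° ✗; |EU| = 21.90 ✓.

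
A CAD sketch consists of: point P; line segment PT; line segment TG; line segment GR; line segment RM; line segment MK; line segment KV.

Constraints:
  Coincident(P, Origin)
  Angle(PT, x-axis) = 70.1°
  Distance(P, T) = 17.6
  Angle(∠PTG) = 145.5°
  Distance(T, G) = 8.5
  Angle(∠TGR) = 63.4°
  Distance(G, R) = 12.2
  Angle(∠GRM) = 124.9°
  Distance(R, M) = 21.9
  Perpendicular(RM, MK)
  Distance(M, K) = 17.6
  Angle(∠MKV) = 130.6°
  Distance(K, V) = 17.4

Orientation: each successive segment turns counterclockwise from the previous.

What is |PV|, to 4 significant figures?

26.85

P is at the origin; PT runs at 70.1° with length 17.6, so T = (5.991, 16.55). ∠PTG = 145.5° gives TG at 104.6° from the x-axis; with |TG| = 8.5, G = (3.848, 24.77). ∠TGR = 63.4° gives GR at -138.8° from the x-axis; with |GR| = 12.2, R = (-5.331, 16.74). ∠GRM = 124.9° gives RM at -83.70° from the x-axis; with |RM| = 21.9, M = (-2.928, -5.029). The perpendicularity gives MK at right angles to RM, so MK runs at 6.300°; with |MK| = 17.6, K = (14.57, -3.098). ∠MKV = 130.6° gives KV at 55.70° from the x-axis; with |KV| = 17.4, V = (24.37, 11.28). Then |PV| = |V − P| = 26.85.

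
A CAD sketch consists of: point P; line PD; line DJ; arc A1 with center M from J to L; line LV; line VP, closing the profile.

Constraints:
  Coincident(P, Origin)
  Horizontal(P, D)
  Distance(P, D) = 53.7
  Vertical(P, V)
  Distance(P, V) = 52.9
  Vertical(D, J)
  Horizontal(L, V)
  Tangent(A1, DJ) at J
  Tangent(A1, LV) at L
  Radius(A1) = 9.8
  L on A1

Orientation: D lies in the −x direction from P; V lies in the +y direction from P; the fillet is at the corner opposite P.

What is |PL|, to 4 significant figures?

68.74

P is at the origin; P and D share the same y with |PD| = 53.7 and D on the −x side, so D = (-53.70, 0.000). P and V share the same x with |PV| = 52.9 and V on the +y side, so V = (0.000, 52.90). The virtual corner opposite P is at (-53.70, 52.90). A1 meets DJ tangentially, so MJ is at right angles to DJ and tangency of A1 to LV means the radius ML is perpendicular to LV, with radius 9.8, so the center M sits 9.8 in from both sides at M = (-43.90, 43.10). That places the tangent points at J = (-53.70, 43.10) on DJ and L = (-43.90, 52.90) on LV. Then |PL| = |L − P| = 68.74.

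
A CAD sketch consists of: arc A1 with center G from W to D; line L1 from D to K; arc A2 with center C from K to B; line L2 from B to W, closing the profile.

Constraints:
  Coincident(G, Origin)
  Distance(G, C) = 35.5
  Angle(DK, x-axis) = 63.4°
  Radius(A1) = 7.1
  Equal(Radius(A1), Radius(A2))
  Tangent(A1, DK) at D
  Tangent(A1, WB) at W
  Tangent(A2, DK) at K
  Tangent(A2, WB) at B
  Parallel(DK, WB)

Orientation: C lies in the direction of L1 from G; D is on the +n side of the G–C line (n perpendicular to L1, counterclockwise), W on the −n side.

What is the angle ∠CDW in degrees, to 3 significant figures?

78.7°

G is at the origin and C lies 35.5 along u from G, so C = 35.5·u = (15.9, 31.7). Tangency of A1 to both parallel lines with radius 7.1 puts D and W at G ± 7.1·n: D = (-6.35, 3.18), W = (6.35, -3.18). Then cos ∠CDW = DC·DW / (|DC||DW|), giving 78.7°.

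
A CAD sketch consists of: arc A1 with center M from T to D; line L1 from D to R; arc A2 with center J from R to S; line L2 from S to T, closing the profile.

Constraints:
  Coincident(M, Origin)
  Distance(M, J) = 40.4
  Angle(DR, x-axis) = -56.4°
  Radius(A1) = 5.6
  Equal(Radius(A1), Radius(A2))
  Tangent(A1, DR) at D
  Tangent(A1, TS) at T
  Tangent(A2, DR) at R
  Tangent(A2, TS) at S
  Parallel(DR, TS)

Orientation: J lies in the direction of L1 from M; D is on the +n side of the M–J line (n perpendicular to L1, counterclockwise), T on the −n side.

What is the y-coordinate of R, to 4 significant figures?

-30.55

The slot axis is L1's direction at -56.4°, so u = (cos -56.4°, sin -56.4°) = (0.5534, -0.8329) and n = (−sin -56.4°, cos -56.4°) = (0.8329, 0.5534). M is at the origin and J lies 40.4 along u from M, so J = 40.4·u = (22.36, -33.65). Tangency of A1 to both parallel lines with radius 5.6 puts D and T at M ± 5.6·n: D = (4.664, 3.099), T = (-4.664, -3.099). Equal radii place R and S the same way about J: R = J + 5.6·n = (27.02, -30.55), S = J − 5.6·n = (17.69, -36.75). So R.y = -30.55.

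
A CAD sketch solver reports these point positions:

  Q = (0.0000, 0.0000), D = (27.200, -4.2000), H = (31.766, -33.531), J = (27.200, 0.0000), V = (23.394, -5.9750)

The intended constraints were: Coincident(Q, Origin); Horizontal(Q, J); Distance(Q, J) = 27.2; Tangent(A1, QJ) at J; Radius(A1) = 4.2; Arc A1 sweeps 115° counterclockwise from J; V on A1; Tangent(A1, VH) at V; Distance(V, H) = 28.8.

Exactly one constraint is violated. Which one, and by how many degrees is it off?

Tangent(A1, VH) at V — off by 8.10°.

Q = (0.00, 0.00) ✓; Q.y = 0.00, J.y = 0.00 ✓; |QJ| = 27.20 ✓; ∠(DJ, JQ) = 90.00° ✓; |DJ| = 4.200 ✓; bearing(D→V) − bearing(D→J) = 115.0° ✓; |DV| = 4.200 ✓; ∠(DV, VH) = 98.10° ✗; |VH| = 28.80 ✓.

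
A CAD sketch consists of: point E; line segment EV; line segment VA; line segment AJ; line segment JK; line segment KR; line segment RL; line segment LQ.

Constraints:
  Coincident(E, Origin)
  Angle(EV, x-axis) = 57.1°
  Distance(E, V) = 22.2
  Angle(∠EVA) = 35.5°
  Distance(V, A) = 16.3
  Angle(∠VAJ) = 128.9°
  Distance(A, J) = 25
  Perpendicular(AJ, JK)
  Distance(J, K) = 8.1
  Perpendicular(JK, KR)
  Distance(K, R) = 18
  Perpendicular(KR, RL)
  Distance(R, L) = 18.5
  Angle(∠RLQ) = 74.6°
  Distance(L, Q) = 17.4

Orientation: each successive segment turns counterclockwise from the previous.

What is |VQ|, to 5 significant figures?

38.700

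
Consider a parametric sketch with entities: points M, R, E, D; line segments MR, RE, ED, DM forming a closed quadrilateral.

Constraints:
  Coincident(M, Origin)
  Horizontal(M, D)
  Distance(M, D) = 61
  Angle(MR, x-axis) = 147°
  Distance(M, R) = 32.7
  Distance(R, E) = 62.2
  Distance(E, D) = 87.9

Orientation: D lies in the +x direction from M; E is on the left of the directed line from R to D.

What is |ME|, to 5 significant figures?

69.866

Checks: |RE| = 62.20 ✓; |ED| = 87.90 ✓.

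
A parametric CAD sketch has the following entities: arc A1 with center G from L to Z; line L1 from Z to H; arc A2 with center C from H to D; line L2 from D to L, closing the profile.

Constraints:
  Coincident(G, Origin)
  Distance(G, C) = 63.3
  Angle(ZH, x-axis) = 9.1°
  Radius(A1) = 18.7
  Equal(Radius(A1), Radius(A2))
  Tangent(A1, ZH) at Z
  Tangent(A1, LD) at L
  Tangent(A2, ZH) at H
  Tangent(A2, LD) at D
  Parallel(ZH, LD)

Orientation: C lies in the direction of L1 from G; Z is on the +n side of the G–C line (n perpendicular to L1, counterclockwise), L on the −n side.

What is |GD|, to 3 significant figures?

66.0

The slot axis is L1's direction at 9.1°, so u = (cos 9.1°, sin 9.1°) = (0.987, 0.158) and n = (−sin 9.1°, cos 9.1°) = (-0.158, 0.987). G is at the origin and C lies 63.3 along u from G, so C = 63.3·u = (62.5, 10.0). Tangency of A1 to both parallel lines with radius 18.7 puts Z and L at G ± 18.7·n: Z = (-2.96, 18.5), L = (2.96, -18.5). Equal radii place H and D the same way about C: H = C + 18.7·n = (59.5, 28.5), D = C − 18.7·n = (65.5, -8.45). Then |GD| = |D − G| = 66.0.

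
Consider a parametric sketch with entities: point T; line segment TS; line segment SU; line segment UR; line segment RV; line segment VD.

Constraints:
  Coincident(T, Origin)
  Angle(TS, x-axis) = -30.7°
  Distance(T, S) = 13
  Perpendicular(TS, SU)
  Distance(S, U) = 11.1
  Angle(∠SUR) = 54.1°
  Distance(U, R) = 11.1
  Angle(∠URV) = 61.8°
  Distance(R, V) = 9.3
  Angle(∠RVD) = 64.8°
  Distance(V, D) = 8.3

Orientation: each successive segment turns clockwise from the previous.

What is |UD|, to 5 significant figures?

2.3313

T is at the origin; TS runs at -30.7° with length 13.0, so S = (11.178, -6.6371). TS is perpendicular to SU, so SU runs at -120.70°; with |SU| = 11.1, U = (5.5111, -16.181). ∠SUR = 54.1° gives UR at 113.40° from the x-axis; with |UR| = 11.1, R = (1.1027, -5.9943). ∠URV = 61.8° gives RV at -4.8000° from the x-axis; with |RV| = 9.3, V = (10.370, -6.7725). ∠RVD = 64.8° gives VD at -120.00° from the x-axis; with |VD| = 8.3, D = (6.2201, -13.961). Then |UD| = |D − U| = 2.3313.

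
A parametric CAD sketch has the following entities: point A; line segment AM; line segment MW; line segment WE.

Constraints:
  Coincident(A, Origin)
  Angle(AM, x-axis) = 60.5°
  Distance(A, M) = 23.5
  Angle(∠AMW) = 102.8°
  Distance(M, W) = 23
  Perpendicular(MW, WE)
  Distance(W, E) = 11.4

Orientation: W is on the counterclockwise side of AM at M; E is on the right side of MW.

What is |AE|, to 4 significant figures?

44.42

A is at the origin; AM runs at 60.5° with length 23.5, so M = 23.5·(cos 60.5°, sin 60.5°) = (11.57, 20.45). ∠AMW = 102.8°, so MW runs at 60.5° + (180° − 102.8°) = 137.7° from the x-axis; with |MW| = 23.0, W = M + 23.0·(cos 137.7°, sin 137.7°) = (-5.440, 35.93). The perpendicularity gives WE at right angles to MW; with |WE| = 11.4 on the right of MW, E = W + 11.4·(0.6730, 0.7396) = (2.233, 44.36). Then |AE| = |E − A| = 44.42.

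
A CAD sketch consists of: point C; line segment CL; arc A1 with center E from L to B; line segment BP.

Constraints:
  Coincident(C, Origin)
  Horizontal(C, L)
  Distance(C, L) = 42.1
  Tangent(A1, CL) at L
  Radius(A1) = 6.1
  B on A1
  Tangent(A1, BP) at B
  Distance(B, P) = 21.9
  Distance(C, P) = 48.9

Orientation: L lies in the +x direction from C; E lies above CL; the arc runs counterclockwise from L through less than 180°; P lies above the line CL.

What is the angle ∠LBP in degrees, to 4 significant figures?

124.1°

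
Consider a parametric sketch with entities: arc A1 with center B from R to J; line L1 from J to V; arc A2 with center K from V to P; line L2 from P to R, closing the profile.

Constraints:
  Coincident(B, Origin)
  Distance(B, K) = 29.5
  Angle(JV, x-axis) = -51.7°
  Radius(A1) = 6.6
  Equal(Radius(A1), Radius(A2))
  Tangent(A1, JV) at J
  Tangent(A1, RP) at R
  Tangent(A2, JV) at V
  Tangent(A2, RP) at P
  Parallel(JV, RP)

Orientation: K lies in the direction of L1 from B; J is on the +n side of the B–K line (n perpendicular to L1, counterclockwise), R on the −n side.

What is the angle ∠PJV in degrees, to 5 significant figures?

24.106°

The slot axis is L1's direction at -51.7°, so u = (cos -51.7°, sin -51.7°) = (0.61978, -0.78478) and n = (−sin -51.7°, cos -51.7°) = (0.78478, 0.61978). B is at the origin and K lies 29.5 along u from B, so K = 29.5·u = (18.283, -23.151). Tangency of A1 to both parallel lines with radius 6.6 puts J and R at B ± 6.6·n: J = (5.1795, 4.0905), R = (-5.1795, -4.0905). Equal radii place V and P the same way about K: V = K + 6.6·n = (23.463, -19.060), P = K − 6.6·n = (13.104, -27.241). Then cos ∠PJV = JP·JV / (|JP||JV|), giving 24.106°.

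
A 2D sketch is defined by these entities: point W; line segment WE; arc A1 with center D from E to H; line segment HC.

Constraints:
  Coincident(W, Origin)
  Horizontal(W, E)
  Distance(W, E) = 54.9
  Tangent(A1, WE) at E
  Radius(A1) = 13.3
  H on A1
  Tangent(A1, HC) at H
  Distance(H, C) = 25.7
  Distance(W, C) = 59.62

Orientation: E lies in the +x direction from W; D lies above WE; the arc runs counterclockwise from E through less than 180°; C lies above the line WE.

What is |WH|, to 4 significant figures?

67.74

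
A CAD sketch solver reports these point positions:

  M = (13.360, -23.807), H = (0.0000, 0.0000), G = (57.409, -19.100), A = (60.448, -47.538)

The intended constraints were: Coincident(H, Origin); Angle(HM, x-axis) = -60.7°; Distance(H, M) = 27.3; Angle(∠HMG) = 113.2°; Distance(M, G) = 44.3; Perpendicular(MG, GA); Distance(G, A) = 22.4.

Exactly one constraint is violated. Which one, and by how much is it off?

Distance(G, A) = 22.4 — off by 6.20.

H = (0.00, 0.00) ✓; HM at -60.70° ✓; |HM| = 27.30 ✓; ∠HMG = 113.2° ✓; |MG| = 44.30 ✓; ∠(MG, GA) = 90.00° ✓; |GA| = 28.60 ✗.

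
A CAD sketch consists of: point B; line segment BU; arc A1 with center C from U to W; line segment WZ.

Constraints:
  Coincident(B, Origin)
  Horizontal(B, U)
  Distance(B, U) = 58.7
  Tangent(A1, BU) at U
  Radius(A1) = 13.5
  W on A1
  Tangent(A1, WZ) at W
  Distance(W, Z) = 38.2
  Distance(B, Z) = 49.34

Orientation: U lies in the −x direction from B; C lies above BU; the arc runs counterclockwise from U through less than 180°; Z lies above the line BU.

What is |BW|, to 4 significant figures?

47.41

B is at the origin; B and U share the same y with |BU| = 58.7 and U on the −x side, so U = (-58.70, 0.000). Since A1 is tangent to BU there, CU ⟂ BU, so C = U + (0, 13.5) = (-58.70, 13.50). Since CW ⟂ WZ (tangency), |CZ| = √(13.5² + 38.2²) = 40.52 regardless of where W sits on A1. So Z lies on both circle(B, 49.34) and circle(C, 40.52); the above-BU intersection is Z = (-28.37, 40.37). W is the foot of the tangent from Z: W = (-46.89, 6.955).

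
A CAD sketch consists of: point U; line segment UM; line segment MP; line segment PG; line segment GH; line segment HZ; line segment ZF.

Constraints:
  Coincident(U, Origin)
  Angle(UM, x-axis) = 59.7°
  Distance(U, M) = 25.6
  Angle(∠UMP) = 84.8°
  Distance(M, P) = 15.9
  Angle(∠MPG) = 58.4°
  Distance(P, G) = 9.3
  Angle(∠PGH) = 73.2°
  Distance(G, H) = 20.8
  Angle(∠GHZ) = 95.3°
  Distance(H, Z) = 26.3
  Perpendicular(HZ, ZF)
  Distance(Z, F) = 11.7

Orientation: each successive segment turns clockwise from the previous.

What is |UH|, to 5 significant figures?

33.518

∠MPG = 58.4° gives PG at -157.10° from the x-axis; with |PG| = 9.3, G = (17.293, 9.2509). ∠PGH = 73.2° gives GH at 96.100° from the x-axis; with |GH| = 20.8, H = (15.083, 29.933). Then |UH| = |H − U| = 33.518.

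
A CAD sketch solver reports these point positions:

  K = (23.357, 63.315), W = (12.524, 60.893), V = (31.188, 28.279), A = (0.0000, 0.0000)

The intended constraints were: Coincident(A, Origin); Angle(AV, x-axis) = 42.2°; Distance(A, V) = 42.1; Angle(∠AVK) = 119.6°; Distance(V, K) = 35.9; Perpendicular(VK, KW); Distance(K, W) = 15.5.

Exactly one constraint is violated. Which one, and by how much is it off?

Distance(K, W) = 15.5 — off by 4.40.

A = (0.00, 0.00) ✓; AV at 42.20° ✓; |AV| = 42.10 ✓; ∠AVK = 119.6° ✓; |VK| = 35.90 ✓; ∠(VK, KW) = 90.00° ✓; |KW| = 11.10 ✗.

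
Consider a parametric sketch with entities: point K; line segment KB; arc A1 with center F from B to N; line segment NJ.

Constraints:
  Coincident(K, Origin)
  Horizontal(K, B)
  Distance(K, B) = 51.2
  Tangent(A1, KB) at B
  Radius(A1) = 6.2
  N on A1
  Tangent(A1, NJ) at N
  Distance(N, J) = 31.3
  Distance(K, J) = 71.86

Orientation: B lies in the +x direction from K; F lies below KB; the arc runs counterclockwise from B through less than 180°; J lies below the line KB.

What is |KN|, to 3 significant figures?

46.8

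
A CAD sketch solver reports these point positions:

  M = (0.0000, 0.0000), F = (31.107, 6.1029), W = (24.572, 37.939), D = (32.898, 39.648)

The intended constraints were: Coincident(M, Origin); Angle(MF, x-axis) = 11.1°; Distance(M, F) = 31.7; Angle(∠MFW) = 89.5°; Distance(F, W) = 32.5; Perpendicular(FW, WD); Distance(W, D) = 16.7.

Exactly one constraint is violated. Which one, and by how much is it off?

Distance(W, D) = 16.7 — off by 8.20.

M = (0.00, 0.00) ✓; MF at 11.10° ✓; |MF| = 31.70 ✓; ∠MFW = 89.50° ✓; |FW| = 32.50 ✓; ∠(FW, WD) = 90.00° ✓; |WD| = 8.500 ✗.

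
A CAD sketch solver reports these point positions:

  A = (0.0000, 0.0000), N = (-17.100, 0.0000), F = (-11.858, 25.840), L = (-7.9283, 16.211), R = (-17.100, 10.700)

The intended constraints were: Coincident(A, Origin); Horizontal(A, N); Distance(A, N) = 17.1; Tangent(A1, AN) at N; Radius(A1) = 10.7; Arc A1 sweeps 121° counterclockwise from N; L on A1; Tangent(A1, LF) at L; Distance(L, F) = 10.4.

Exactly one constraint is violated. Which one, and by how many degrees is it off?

Tangent(A1, LF) at L — off by 8.80°.

A = (0.00, 0.00) ✓; A.y = 0.00, N.y = 0.00 ✓; |AN| = 17.10 ✓; ∠(RN, NA) = 90.00° ✓; |RN| = 10.70 ✓; bearing(R→L) − bearing(R→N) = 121.0° ✓; |RL| = 10.70 ✓; ∠(RL, LF) = 98.80° ✗; |LF| = 10.40 ✓.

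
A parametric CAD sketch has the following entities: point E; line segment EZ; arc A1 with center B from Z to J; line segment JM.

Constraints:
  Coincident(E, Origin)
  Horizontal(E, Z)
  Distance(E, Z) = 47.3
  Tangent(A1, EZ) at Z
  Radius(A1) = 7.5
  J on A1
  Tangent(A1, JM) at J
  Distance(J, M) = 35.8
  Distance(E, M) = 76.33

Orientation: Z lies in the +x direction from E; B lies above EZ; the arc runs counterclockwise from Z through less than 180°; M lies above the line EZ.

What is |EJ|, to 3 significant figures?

54.7

Checks: |BJ| = 7.500 ✓; ∠(BJ, JM) = 90.00° ✓; |JM| = 35.80 ✓; |EM| = 76.33 ✓.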